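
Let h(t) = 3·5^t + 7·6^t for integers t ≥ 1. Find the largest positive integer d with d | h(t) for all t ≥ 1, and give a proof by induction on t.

d = 3

Computing the first values: h(1) = 57 and h(2) = 327; gcd(57, 327) = 3, so d ≤ 3.
We prove 3 | 3·5^t + 7·6^t for all t ≥ 1 by induction on t.
Base step (t = 1): h(1) = 57 = 3·(19), so 3 | h(1).
For the inductive step, assume it holds for an arbitrary m ≥ 1, i.e. 3 | h(m). Then
h(m+1) − 6·h(m) = (3·5^(m+1) + 7·6^(m+1)) − 6·(3·5^m + 7·6^m) = (3)·5^m·(5 − 6) = (-3)·5^m. Since 3 | h(m) by the inductive hypothesis, 3 | 6·h(m); and 3 | -3 since -3 = 3·-1. Therefore 3 | h(m+1).
Hence, by induction on t, the claim holds for every t ≥ 1.
Therefore the largest such d is 3.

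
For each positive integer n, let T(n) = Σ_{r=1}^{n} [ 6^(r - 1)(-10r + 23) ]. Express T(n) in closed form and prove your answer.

T(n) = 6^n(-2n + 5) - 5

We claim T(n) = 6^n(-2n + 5) - 5 for all n ≥ 1.
When n = 1: T(1) = 13, and the closed form gives 13. They agree.
Inductive step: assume the claim holds for n = r, so T(r) = 6^r(-2r + 5) - 5.
Then T(r+1) = T(r) + (6^r(-10r + 13)) = (6^r(-2r + 5) - 5) + (6^r(-10r + 13)).
Simplifying, T(r+1) = -12·6^r·r + 18·6^r - 5 = 6^(r+1)(-2(r+1) + 5) - 5,
which is the closed form with n = r+1.
By induction, the statement is established for all n ≥ 1.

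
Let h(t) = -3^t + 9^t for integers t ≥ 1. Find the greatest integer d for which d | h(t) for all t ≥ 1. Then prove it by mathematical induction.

d = 6

Computing the first values: h(1) = 6 and h(2) = 72; gcd(6, 72) = 6, so d ≤ 6.
We prove 6 | -3^t + 9^t for all t ≥ 1 by induction on t.
When t = 1: h(1) = 6 = 6·(1), so 6 | h(1).
Inductive step: suppose the statement holds for some i ≥ 1, i.e. 6 | h(i). Then
9^{i+1} − 3^{i+1} = 9·9^i − 3·3^i = 9·(9^i − 3^i) + (6)·3^i. The first term is divisible by 6 by the inductive hypothesis, and the second term (6)·3^i is divisible by 6 since 6 | 6. Hence 6 | h(i+1).
This completes the induction.
Therefore the largest such d is 6.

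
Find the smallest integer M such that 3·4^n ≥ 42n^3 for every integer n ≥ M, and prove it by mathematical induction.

M = 6

At n = 5: 3072 < 5250, so the inequality fails and M ≥ 6. We prove 3·4^n ≥ 42n^3 for all n ≥ 6.
Base step (n = 6): 3·4^n = 12288 and 42n^3 = 9072, so 12288 ≥ 9072.
Inductive step: assume the claim holds for n = i, so 3·4^i ≥ 42i^3.
Then 3·4^(i + 1) = 4·(3·4^i) ≥ 4·(42i^3).
Also, for i ≥ 6 we have 4·(42i^3) ≥ 42(i+1)^3, since 4 ≥ (1 + 1/i)^3 for all i ≥ 6.
Combining, 3·4^(i + 1) ≥ 42(i+1)^3.
By the principle of mathematical induction, the result holds for all n ≥ 6.
Hence the smallest such M is 6.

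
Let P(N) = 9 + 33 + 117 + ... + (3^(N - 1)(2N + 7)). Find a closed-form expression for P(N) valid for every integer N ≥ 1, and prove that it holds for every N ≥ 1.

We claim P(N) = 3^N(N + 3) - 3 for all N ≥ 1.
When N = 1: P(1) = 9, and the closed form gives 9. They agree.
Suppose the result is true for N = r, so P(r) = 3^r(r + 3) - 3.
Then P(r+1) = P(r) + (3^r(2r + 9)) = (3^r(r + 3) - 3) + (3^r(2r + 9)).
Simplifying, P(r+1) = 3·3^r·r + 12·3^r - 3 = 3^(r+1)((r+1) + 3) - 3,
which is the closed form with N = r+1.
By induction, the statement is established for all N ≥ 1.

P(N) = 3^N(N + 3) - 3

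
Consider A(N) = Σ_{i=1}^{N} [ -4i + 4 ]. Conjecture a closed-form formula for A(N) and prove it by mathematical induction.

A(N) = -2N(N - 1)

We claim A(N) = -2N(N - 1) for all N ≥ 1.
Base step (N = 1): A(1) = 0, and the closed form gives 0. They agree.
Inductive step: assume the claim holds for N = i, so A(i) = 2i(-i + 1).
Then A(i+1) = A(i) + (-4i) = (2i(-i + 1)) + (-4i).
Simplifying, A(i+1) = -2i(i + 1) = -2(i+1)((i+1) - 1),
which is the closed form with N = i+1.
By the principle of mathematical induction, the result holds for all N ≥ 1.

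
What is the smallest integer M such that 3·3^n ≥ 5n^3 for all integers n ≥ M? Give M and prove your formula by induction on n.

At n = 4: 243 < 320, so the inequality fails and M ≥ 5. We prove 3·3^n ≥ 5n^3 for all n ≥ 5.
For the base case n = 5: 3·3^n = 729 and 5n^3 = 625, so 729 ≥ 625.
Inductive step: suppose the statement holds for some i ≥ 5, so 3·3^i ≥ 5i^3.
Then 3·3^(i + 1) = 3·(3·3^i) ≥ 3·(5i^3).
Also, for i ≥ 5 we have 3·(5i^3) ≥ 5(i+1)^3, since 3 ≥ (1 + 1/i)^3 for all i ≥ 5.
Combining, 3·3^(i + 1) ≥ 5(i+1)^3.
By induction, the statement is established for all n ≥ 5.
Hence the smallest such M is 5.

M = 5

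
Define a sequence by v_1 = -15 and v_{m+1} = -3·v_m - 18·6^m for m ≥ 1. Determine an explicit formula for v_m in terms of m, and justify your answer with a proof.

v_m = (-3)^m - 2·6^m

Computing the first terms: v_1 = -15, v_2 = -63, v_3 = -459. This suggests v_m = (-3)^m - 2·6^m.
For the base case m = 1: the formula gives -15 = -15 = v_1.
Inductive step: assume the claim holds for m = k, so v_k = (-3)^k - 2·6^k.
Then v_{k+1} = -3·v_k - 18·6^k = -3·((-3)^k - 2·6^k) - 18·6^k = (-3)^(k + 1) - 2·6^(k + 1),
which is the claimed formula at m = k+1.
This completes the induction.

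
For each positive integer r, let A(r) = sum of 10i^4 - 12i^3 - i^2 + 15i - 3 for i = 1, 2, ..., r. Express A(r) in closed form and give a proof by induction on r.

A(r) = r(r + 2)(2r^3 - 2r^2 + r + 2)

We claim A(r) = r(r + 2)(2r^3 - 2r^2 + r + 2) for all r ≥ 1.
When r = 1: A(1) = 9, and the closed form gives 9. They agree.
Suppose the result is true for r = i, so A(i) = i(2i^4 + 2i^3 - 3i^2 + 4i + 4).
Then A(i+1) = A(i) + (10i^4 + 28i^3 + 23i^2 + 17i + 9) = (i(2i^4 + 2i^3 - 3i^2 + 4i + 4)) + (10i^4 + 28i^3 + 23i^2 + 17i + 9).
Simplifying, A(i+1) = (i + 1)(i + 3)(2i^3 + 4i^2 + 3i + 3) = (i+1)((i+1) + 2)(2(i+1)^3 - 2(i+1)^2 + (i+1) + 2),
which is the closed form with r = i+1.
By induction, the statement is established for all r ≥ 1.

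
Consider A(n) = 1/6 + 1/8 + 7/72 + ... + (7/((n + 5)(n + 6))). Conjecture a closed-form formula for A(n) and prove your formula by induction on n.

A(n) = 7n/(6(n + 6))

We claim A(n) = 7n/(6(n + 6)) for all n ≥ 1.
Base step (n = 1): A(1) = 1/6, and the closed form gives 1/6. They agree.
Suppose the result is true for n = j, so A(j) = 7j/(6(j + 6)).
Then A(j+1) = A(j) + (7/((j + 6)(j + 7))) = (7j/(6(j + 6))) + (7/((j + 6)(j + 7))).
Simplifying, A(j+1) = 7(j + 1)/(6(j + 7)) = 7(j+1)/(6((j+1) + 6)),
which is the closed form with n = j+1.
Hence, by induction on n, the claim holds for every n ≥ 1.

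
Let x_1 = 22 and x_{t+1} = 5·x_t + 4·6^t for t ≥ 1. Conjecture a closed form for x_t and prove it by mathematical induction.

x_t = -2·5^(t - 1) + 4·6^t

Computing the first terms: x_1 = 22, x_2 = 134, x_3 = 814. This suggests x_t = -2·5^(t - 1) + 4·6^t.
Base step (t = 1): the formula gives 22 = 22 = x_1.
For the inductive step, assume it holds for an arbitrary r ≥ 1, so x_r = -2·5^(r - 1) + 4·6^r.
Then x_{r+1} = 5·x_r + 4·6^r = 5·(-2·5^(r - 1) + 4·6^r) + 4·6^r = -2·5^r + 4·6^(r + 1) = -2·5^((r+1) - 1) + 4·6^(r+1),
which is the claimed formula at t = r+1.
By the principle of mathematical induction, the result holds for all t ≥ 1.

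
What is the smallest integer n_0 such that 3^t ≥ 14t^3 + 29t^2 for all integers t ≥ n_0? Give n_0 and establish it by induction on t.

n_0 = 9

At t = 8: 6561 < 9024, so the inequality fails and n_0 ≥ 9. We prove 3^t ≥ 14t^3 + 29t^2 for all t ≥ 9.
Base step (t = 9): 3^t = 19683 and 14t^3 + 29t^2 = 12555, so 19683 ≥ 12555.
Suppose the result is true for t = i, so 3^i ≥ 14i^3 + 29i^2.
Then 3^(i + 1) = 3·(3^i) ≥ 3·(14i^3 + 29i^2).
Also, for i ≥ 9 we have 3·(14i^3 + 29i^2) ≥ 14(i+1)^3 + 29(i+1)^2, since 3·(14i^3 + 29i^2) − (14(i+1)^3 + 29(i+1)^2) = 28i^3 + 16i^2 - 100i - 43, which is nonnegative for all i ≥ 9.
Combining, 3^(i + 1) ≥ 14(i+1)^3 + 29(i+1)^2.
Hence, by induction on t, the claim holds for every t ≥ 9.
Hence the smallest such n_0 is 9.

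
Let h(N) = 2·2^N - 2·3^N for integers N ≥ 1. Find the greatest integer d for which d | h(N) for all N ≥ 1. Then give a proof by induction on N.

d = 2

Computing the first values: h(1) = -2 and h(2) = -10; gcd(-2, -10) = 2, so d ≤ 2.
We prove 2 | 2·2^N - 2·3^N for all N ≥ 1 by induction on N.
Base step (N = 1): h(1) = -2 = 2·(-1), so 2 | h(1).
Inductive step: assume the claim holds for N = i, i.e. 2 | h(i). Then
h(i+1) − 3·h(i) = (2·2^(i+1) - 2·3^(i+1)) − 3·(2·2^i - 2·3^i) = (2)·2^i·(2 − 3) = (-2)·2^i. Since 2 | h(i) by the inductive hypothesis, 2 | 3·h(i); and 2 | -2 since -2 = 2·-1. Therefore 2 | h(i+1).
By induction, the statement is established for all N ≥ 1.
Therefore the largest such d is 2.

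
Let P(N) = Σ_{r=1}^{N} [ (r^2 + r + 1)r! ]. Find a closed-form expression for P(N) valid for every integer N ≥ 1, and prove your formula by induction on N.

We claim P(N) = (N + 1)(N + 1)! - 1 for all N ≥ 1.
Base case (N = 1): P(1) = 3, and the closed form gives 3. They agree.
Suppose the result is true for N = r, so P(r) = (r + 1)(r + 1)! - 1.
Then P(r+1) = P(r) + ((r^2 + 3r + 3)(r + 1)!) = ((r + 1)(r + 1)! - 1) + ((r^2 + 3r + 3)(r + 1)!).
Simplifying, P(r+1) = ((r+1) + 1)((r+1) + 1)! - 1,
which is the closed form with N = r+1.
This completes the induction.

P(N) = (N + 1)(N + 1)! - 1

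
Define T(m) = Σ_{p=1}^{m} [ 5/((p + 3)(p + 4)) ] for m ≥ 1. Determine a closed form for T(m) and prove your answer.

T(m) = 5m/(4(m + 4))

We claim T(m) = 5m/(4(m + 4)) for all m ≥ 1.
Base case (m = 1): T(1) = 1/4, and the closed form gives 1/4. They agree.
Suppose the result is true for m = p, so T(p) = 5p/(4(p + 4)).
Then T(p+1) = T(p) + (5/((p + 4)(p + 5))) = (5p/(4(p + 4))) + (5/((p + 4)(p + 5))).
Simplifying, T(p+1) = 5(p + 1)/(4(p + 5)) = 5(p+1)/(4((p+1) + 4)),
which is the closed form with m = p+1.
By induction, the statement is established for all m ≥ 1.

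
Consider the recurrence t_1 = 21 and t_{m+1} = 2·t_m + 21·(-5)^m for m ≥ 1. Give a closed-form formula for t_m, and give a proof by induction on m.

Computing the first terms: t_1 = 21, t_2 = -63, t_3 = 399. This suggests t_m = -3(-5)^m + 3·2^m.
Base step (m = 1): the formula gives 21 = 21 = t_1.
Inductive step: suppose the statement holds for some j ≥ 1, so t_j = -3(-5)^j + 3·2^j.
Then t_{j+1} = 2·t_j + 21·(-5)^j = 2·(-3(-5)^j + 3·2^j) + 21·(-5)^j = -3(-5)^(j + 1) + 3·2^(j + 1),
which is the claimed formula at m = j+1.
By the principle of mathematical induction, the result holds for all m ≥ 1.

t_m = -3(-5)^m + 3·2^m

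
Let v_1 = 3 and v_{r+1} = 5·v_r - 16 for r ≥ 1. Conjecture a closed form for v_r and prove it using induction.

Computing the first terms: v_1 = 3, v_2 = -1, v_3 = -21. This suggests v_r = -5^(r - 1) + 4.
When r = 1: the formula gives 3 = 3 = v_1.
For the inductive step, assume it holds for an arbitrary j ≥ 1, so v_j = -5^(j - 1) + 4.
Then v_{j+1} = 5·v_j - 16 = 5·(-5^(j - 1) + 4) - 16 = -5^j + 4 = -5^((j+1) - 1) + 4,
which is the claimed formula at r = j+1.
By the principle of mathematical induction, the result holds for all r ≥ 1.

v_r = -5^(r - 1) + 4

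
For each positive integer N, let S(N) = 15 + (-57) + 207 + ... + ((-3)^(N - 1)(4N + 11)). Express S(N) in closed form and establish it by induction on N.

We claim S(N) = -(-3)^N(N + 3) + 3 for all N ≥ 1.
When N = 1: S(1) = 15, and the closed form gives 15. They agree.
Inductive step: assume the claim holds for N = k, so S(k) = -(-3)^k(k + 3) + 3.
Then S(k+1) = S(k) + ((-3)^k(4k + 15)) = (-(-3)^k(k + 3) + 3) + ((-3)^k(4k + 15)).
Simplifying, S(k+1) = 3(-3)^k·k + 12(-3)^k + 3 = -(-3)^(k+1)((k+1) + 3) + 3,
which is the closed form with N = k+1.
By induction, the statement is established for all N ≥ 1.

S(N) = -(-3)^N(N + 3) + 3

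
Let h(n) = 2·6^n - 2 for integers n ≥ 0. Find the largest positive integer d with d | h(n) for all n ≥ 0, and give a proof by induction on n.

d = 10

Computing the first values: h(0) = 0 and h(1) = 10; gcd(0, 10) = 10, so d ≤ 10.
We prove 10 | 2·6^n - 2 for all n ≥ 0 by induction on n.
Base case (n = 0): h(0) = 0 = 10·(0), so 10 | h(0).
Inductive step: assume the claim holds for n = r, i.e. 10 | h(r). Then
h(r+1) = 2·6^(r+1) - 2 = 6·(2·6^r - 2) + 10 = 6·h(r) + 10. The first term is divisible by 10 by the inductive hypothesis, and 10 is divisible by 10. Hence 10 | h(r+1).
By induction, the statement is established for all n ≥ 0.
Therefore the largest such d is 10.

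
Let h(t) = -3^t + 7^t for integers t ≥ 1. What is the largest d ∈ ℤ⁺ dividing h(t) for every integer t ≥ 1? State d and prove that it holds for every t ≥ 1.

Computing the first values: h(1) = 4 and h(2) = 40; gcd(4, 40) = 4, so d ≤ 4.
We prove 4 | -3^t + 7^t for all t ≥ 1 by induction on t.
For the base case t = 1: h(1) = 4 = 4·(1), so 4 | h(1).
For the inductive step, assume it holds for an arbitrary p ≥ 1, i.e. 4 | h(p). Then
7^{p+1} − 3^{p+1} = 7·7^p − 3·3^p = 7·(7^p − 3^p) + (4)·3^p. The first term is divisible by 4 by the inductive hypothesis, and the second term (4)·3^p is divisible by 4 since 4 | 4. Hence 4 | h(p+1).
This completes the induction.
Therefore the largest such d is 4.

d = 4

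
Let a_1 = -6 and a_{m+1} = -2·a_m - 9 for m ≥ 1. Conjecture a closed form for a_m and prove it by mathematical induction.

Computing the first terms: a_1 = -6, a_2 = 3, a_3 = -15. This suggests a_m = -3(-2)^(m - 1) - 3.
Base step (m = 1): the formula gives -6 = -6 = a_1.
Inductive step: suppose the statement holds for some p ≥ 1, so a_p = -3(-2)^(p - 1) - 3.
Then a_{p+1} = -2·a_p - 9 = -2·(-3(-2)^(p - 1) - 3) - 9 = -3(-2)^p - 3 = -3(-2)^((p+1) - 1) - 3,
which is the claimed formula at m = p+1.
Hence, by induction on m, the claim holds for every m ≥ 1.

a_m = -3(-2)^(m - 1) - 3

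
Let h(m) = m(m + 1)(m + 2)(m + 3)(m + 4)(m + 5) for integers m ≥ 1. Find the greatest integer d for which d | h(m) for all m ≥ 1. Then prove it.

Computing the first values: h(1) = 720 and h(2) = 5040; gcd(720, 5040) = 720, so d ≤ 720.
We prove 720 | m(m + 1)(m + 2)(m + 3)(m + 4)(m + 5) for all m ≥ 1 by induction on m.
For the base case m = 1: h(1) = 720 = 720·(1), so 720 | h(1).
For the inductive step, assume it holds for an arbitrary k ≥ 1, i.e. 720 | h(k). Then
h(k+1) − h(k) = (k+1)·(k+2)·(k+3)·(k+4)·(k+5)·(k+6) − k·(k+1)·(k+2)·(k+3)·(k+4)·(k+5) = (k+1)·(k+2)·(k+3)·(k+4)·(k+5)·[(k+6) − k] = 6·(k+1)·(k+2)·(k+3)·(k+4)·(k+5). The product of 5 consecutive integers is divisible by (5)! = 120, so h(k+1) − h(k) is divisible by 6·120 = 720. By the inductive hypothesis 720 | h(k), hence 720 | h(k+1).
By induction, the statement is established for all m ≥ 1.
Therefore the largest such d is 720.

d = 720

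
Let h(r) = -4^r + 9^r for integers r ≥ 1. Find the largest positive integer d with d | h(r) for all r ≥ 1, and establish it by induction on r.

Computing the first values: h(1) = 5 and h(2) = 65; gcd(5, 65) = 5, so d ≤ 5.
We prove 5 | -4^r + 9^r for all r ≥ 1 by induction on r.
For the base case r = 1: h(1) = 5 = 5·(1), so 5 | h(1).
Inductive step: suppose the statement holds for some p ≥ 1, i.e. 5 | h(p). Then
9^{p+1} − 4^{p+1} = 9·9^p − 4·4^p = 9·(9^p − 4^p) + (5)·4^p. The first term is divisible by 5 by the inductive hypothesis, and the second term (5)·4^p is divisible by 5 since 5 | 5. Hence 5 | h(p+1).
This completes the induction.
Therefore the largest such d is 5.

d = 5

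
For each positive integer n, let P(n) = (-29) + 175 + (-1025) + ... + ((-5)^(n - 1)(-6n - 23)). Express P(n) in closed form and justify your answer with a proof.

We claim P(n) = (-5)^n(n + 4) - 4 for all n ≥ 1.
Base step (n = 1): P(1) = -29, and the closed form gives -29. They agree.
For the inductive step, assume it holds for an arbitrary k ≥ 1, so P(k) = (-5)^k(k + 4) - 4.
Then P(k+1) = P(k) + ((-5)^k(-6k - 29)) = ((-5)^k(k + 4) - 4) + ((-5)^k(-6k - 29)).
Simplifying, P(k+1) = -5(-5)^k·k - 25(-5)^k - 4 = (-5)^(k+1)((k+1) + 4) - 4,
which is the closed form with n = k+1.
Hence, by induction on n, the claim holds for every n ≥ 1.

P(n) = (-5)^n(n + 4) - 4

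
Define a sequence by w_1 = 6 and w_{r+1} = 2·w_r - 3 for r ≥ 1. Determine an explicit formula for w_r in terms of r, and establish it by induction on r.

w_r = 3·2^(r - 1) + 3

Computing the first terms: w_1 = 6, w_2 = 9, w_3 = 15. This suggests w_r = 3·2^(r - 1) + 3.
When r = 1: the formula gives 6 = 6 = w_1.
Suppose the result is true for r = m, so w_m = 3·2^(m - 1) + 3.
Then w_{m+1} = 2·w_m - 3 = 2·(3·2^(m - 1) + 3) - 3 = 3·2^m + 3 = 3·2^((m+1) - 1) + 3,
which is the claimed formula at r = m+1.
By the principle of mathematical induction, the result holds for all r ≥ 1.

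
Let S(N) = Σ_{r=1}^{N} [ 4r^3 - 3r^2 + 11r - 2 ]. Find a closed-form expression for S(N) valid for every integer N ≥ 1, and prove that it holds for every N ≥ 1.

S(N) = N(N^3 + N^2 + 5N + 3)

We claim S(N) = N(N^3 + N^2 + 5N + 3) for all N ≥ 1.
For the base case N = 1: S(1) = 10, and the closed form gives 10. They agree.
Inductive step: suppose the statement holds for some r ≥ 1, so S(r) = r(r^3 + r^2 + 5r + 3).
Then S(r+1) = S(r) + (4r^3 + 9r^2 + 17r + 10) = (r(r^3 + r^2 + 5r + 3)) + (4r^3 + 9r^2 + 17r + 10).
Simplifying, S(r+1) = (r + 1)(r^3 + 4r^2 + 10r + 10) = (r+1)((r+1)^3 + (r+1)^2 + 5(r+1) + 3),
which is the closed form with N = r+1.
Hence, by induction on N, the claim holds for every N ≥ 1.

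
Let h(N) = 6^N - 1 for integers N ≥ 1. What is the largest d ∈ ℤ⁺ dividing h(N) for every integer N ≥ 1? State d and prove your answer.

d = 5

Computing the first values: h(1) = 5 and h(2) = 35; gcd(5, 35) = 5, so d ≤ 5.
We prove 5 | 6^N - 1 for all N ≥ 1 by induction on N.
Base step (N = 1): h(1) = 5 = 5·(1), so 5 | h(1).
Inductive step: suppose the statement holds for some r ≥ 1, i.e. 5 | h(r). Then
6^{r+1} − 1^{r+1} = 6·6^r − 1·1^r = 6·(6^r − 1^r) + (5)·1^r. The first term is divisible by 5 by the inductive hypothesis, and the second term (5)·1^r is divisible by 5 since 5 | 5. Hence 5 | h(r+1).
This completes the induction.
Therefore the largest such d is 5.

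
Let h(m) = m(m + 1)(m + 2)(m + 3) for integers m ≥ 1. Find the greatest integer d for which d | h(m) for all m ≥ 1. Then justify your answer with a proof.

d = 24

Computing the first values: h(1) = 24 and h(2) = 120; gcd(24, 120) = 24, so d ≤ 24.
We prove 24 | m(m + 1)(m + 2)(m + 3) for all m ≥ 1 by induction on m.
When m = 1: h(1) = 24 = 24·(1), so 24 | h(1).
For the inductive step, assume it holds for an arbitrary r ≥ 1, i.e. 24 | h(r). Then
h(r+1) − h(r) = (r+1)·(r+2)·(r+3)·(r+4) − r·(r+1)·(r+2)·(r+3) = (r+1)·(r+2)·(r+3)·[(r+4) − r] = 4·(r+1)·(r+2)·(r+3). The product of 3 consecutive integers is divisible by (3)! = 6, so h(r+1) − h(r) is divisible by 4·6 = 24. By the inductive hypothesis 24 | h(r), hence 24 | h(r+1).
Hence, by induction on m, the claim holds for every m ≥ 1.
Therefore the largest such d is 24.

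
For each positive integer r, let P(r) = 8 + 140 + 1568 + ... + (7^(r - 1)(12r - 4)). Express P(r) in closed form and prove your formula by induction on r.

P(r) = 7^r(2r - 1) + 1

We claim P(r) = 7^r(2r - 1) + 1 for all r ≥ 1.
For the base case r = 1: P(1) = 8, and the closed form gives 8. They agree.
Inductive step: assume the claim holds for r = k, so P(k) = 7^k(2k - 1) + 1.
Then P(k+1) = P(k) + (7^k(12k + 8)) = (7^k(2k - 1) + 1) + (7^k(12k + 8)).
Simplifying, P(k+1) = 14·7^k·k + 7·7^k + 1 = 7^(k+1)(2(k+1) - 1) + 1,
which is the closed form with r = k+1.
Hence, by induction on r, the claim holds for every r ≥ 1.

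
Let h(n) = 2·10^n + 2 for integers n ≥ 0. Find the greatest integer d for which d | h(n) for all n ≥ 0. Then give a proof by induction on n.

Computing the first values: h(0) = 4 and h(1) = 22; gcd(4, 22) = 2, so d ≤ 2.
We prove 2 | 2·10^n + 2 for all n ≥ 0 by induction on n.
When n = 0: h(0) = 4 = 2·(2), so 2 | h(0).
Inductive step: suppose the statement holds for some r ≥ 0, i.e. 2 | h(r). Then
h(r+1) = 2·10^(r+1) + 2 = 10·(2·10^r + 2) - 18 = 10·h(r) - 18. The first term is divisible by 2 by the inductive hypothesis, and -18 is divisible by 2. Hence 2 | h(r+1).
Hence, by induction on n, the claim holds for every n ≥ 0.
Therefore the largest such d is 2.

d = 2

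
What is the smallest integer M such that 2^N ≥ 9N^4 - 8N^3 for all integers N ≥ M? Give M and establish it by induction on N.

At N = 20: 1048576 < 1376000, so the inequality fails and M ≥ 21. We prove 2^N ≥ 9N^4 - 8N^3 for all N ≥ 21.
Base case (N = 21): 2^N = 2097152 and 9N^4 - 8N^3 = 1676241, so 2097152 ≥ 1676241.
Inductive step: suppose the statement holds for some j ≥ 21, so 2^j ≥ 9j^4 - 8j^3.
Then 2^(j + 1) = 2·(2^j) ≥ 2·(9j^4 - 8j^3).
Also, for j ≥ 21 we have 2·(9j^4 - 8j^3) ≥ 9(j+1)^4 - 8(j+1)^3, since 2·(9j^4 - 8j^3) − (9(j+1)^4 - 8(j+1)^3) = 9j^4 - 44j^3 - 30j^2 - 12j - 1, which is nonnegative for all j ≥ 21.
Combining, 2^(j + 1) ≥ 9(j+1)^4 - 8(j+1)^3.
By the principle of mathematical induction, the result holds for all N ≥ 21.
Hence the smallest such M is 21.

M = 21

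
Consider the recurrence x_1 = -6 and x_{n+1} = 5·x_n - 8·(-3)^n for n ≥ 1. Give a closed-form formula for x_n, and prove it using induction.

Computing the first terms: x_1 = -6, x_2 = -6, x_3 = -102. This suggests x_n = (-3)^n - 3·5^(n - 1).
Base case (n = 1): the formula gives -6 = -6 = x_1.
Inductive step: assume the claim holds for n = p, so x_p = (-3)^p - 3·5^(p - 1).
Then x_{p+1} = 5·x_p - 8·(-3)^p = 5·((-3)^p - 3·5^(p - 1)) - 8·(-3)^p = (-3)^(p + 1) - 3·5^p = (-3)^(p+1) - 3·5^((p+1) - 1),
which is the claimed formula at n = p+1.
This completes the induction.

x_n = (-3)^n - 3·5^(n - 1)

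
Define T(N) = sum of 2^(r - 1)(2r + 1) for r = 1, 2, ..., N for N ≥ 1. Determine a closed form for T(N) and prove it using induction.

We claim T(N) = 2^N(2N - 1) + 1 for all N ≥ 1.
Base case (N = 1): T(1) = 3, and the closed form gives 3. They agree.
Suppose the result is true for N = r, so T(r) = 2^r(2r - 1) + 1.
Then T(r+1) = T(r) + (2^r(2r + 3)) = (2^r(2r - 1) + 1) + (2^r(2r + 3)).
Simplifying, T(r+1) = 2^(r + 1) + 2^(r + 2)r + 1 = 2^(r+1)(2(r+1) - 1) + 1,
which is the closed form with N = r+1.
By the principle of mathematical induction, the result holds for all N ≥ 1.

T(N) = 2^N(2N - 1) + 1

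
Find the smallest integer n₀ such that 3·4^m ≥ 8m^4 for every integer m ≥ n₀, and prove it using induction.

n₀ = 6

At m = 5: 3072 < 5000, so the inequality fails and n₀ ≥ 6. We prove 3·4^m ≥ 8m^4 for all m ≥ 6.
Base case (m = 6): 3·4^m = 12288 and 8m^4 = 10368, so 12288 ≥ 10368.
For the inductive step, assume it holds for an arbitrary j ≥ 6, so 3·4^j ≥ 8j^4.
Then 3·4^(j + 1) = 4·(3·4^j) ≥ 4·(8j^4).
Also, for j ≥ 6 we have 4·(8j^4) ≥ 8(j+1)^4, since 4 ≥ (1 + 1/j)^4 for all j ≥ 6.
Combining, 3·4^(j + 1) ≥ 8(j+1)^4.
By induction, the statement is established for all m ≥ 6.
Hence the smallest such n₀ is 6.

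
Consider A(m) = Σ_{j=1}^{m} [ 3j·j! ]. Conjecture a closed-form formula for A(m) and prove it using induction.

We claim A(m) = (3m + 3)m! - 3 for all m ≥ 1.
When m = 1: A(1) = 3, and the closed form gives 3. They agree.
Suppose the result is true for m = j, so A(j) = (3j + 3)j! - 3.
Then A(j+1) = A(j) + (3(j + 1)(j + 1)!) = ((3j + 3)j! - 3) + (3(j + 1)(j + 1)!).
Simplifying, A(j+1) = (3(j+1) + 3)(j+1)! - 3,
which is the closed form with m = j+1.
By the principle of mathematical induction, the result holds for all m ≥ 1.

A(m) = (3m + 3)m! - 3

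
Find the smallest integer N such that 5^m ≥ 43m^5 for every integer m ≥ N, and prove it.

At m = 9: 1953125 < 2539107, so the inequality fails and N ≥ 10. We prove 5^m ≥ 43m^5 for all m ≥ 10.
Base step (m = 10): 5^m = 9765625 and 43m^5 = 4300000, so 9765625 ≥ 4300000.
Inductive step: suppose the statement holds for some k ≥ 10, so 5^k ≥ 43k^5.
Then 5^(k + 1) = 5·(5^k) ≥ 5·(43k^5).
Also, for k ≥ 10 we have 5·(43k^5) ≥ 43(k+1)^5, since 5 ≥ (1 + 1/k)^5 for all k ≥ 10.
Combining, 5^(k + 1) ≥ 43(k+1)^5.
This completes the induction.
Hence the smallest such N is 10.

N = 10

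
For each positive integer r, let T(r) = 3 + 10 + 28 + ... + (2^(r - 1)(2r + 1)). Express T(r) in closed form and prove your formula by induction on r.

T(r) = 2^r(2r - 1) + 1

We claim T(r) = 2^r(2r - 1) + 1 for all r ≥ 1.
When r = 1: T(1) = 3, and the closed form gives 3. They agree.
For the inductive step, assume it holds for an arbitrary k ≥ 1, so T(k) = 2^k(2k - 1) + 1.
Then T(k+1) = T(k) + (2^k(2k + 3)) = (2^k(2k - 1) + 1) + (2^k(2k + 3)).
Simplifying, T(k+1) = 2^(k + 1) + 2^(k + 2)k + 1 = 2^(k+1)(2(k+1) - 1) + 1,
which is the closed form with r = k+1.
By the principle of mathematical induction, the result holds for all r ≥ 1.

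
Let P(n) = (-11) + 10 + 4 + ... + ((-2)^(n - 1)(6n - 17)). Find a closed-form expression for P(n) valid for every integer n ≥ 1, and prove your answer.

We claim P(n) = (-2)^n(-2n + 5) - 5 for all n ≥ 1.
When n = 1: P(1) = -11, and the closed form gives -11. They agree.
For the inductive step, assume it holds for an arbitrary r ≥ 1, so P(r) = (-2)^r(-2r + 5) - 5.
Then P(r+1) = P(r) + ((-2)^r(6r - 11)) = ((-2)^r(-2r + 5) - 5) + ((-2)^r(6r - 11)).
Simplifying, P(r+1) = 4(-2)^r·r - 6(-2)^r - 5 = (-2)^(r+1)(-2(r+1) + 5) - 5,
which is the closed form with n = r+1.
By induction, the statement is established for all n ≥ 1.

P(n) = (-2)^n(-2n + 5) - 5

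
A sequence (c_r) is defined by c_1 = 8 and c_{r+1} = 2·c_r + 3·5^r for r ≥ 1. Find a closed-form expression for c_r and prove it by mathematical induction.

c_r = 3·2^(r - 1) + 5^r

Computing the first terms: c_1 = 8, c_2 = 31, c_3 = 137. This suggests c_r = 3·2^(r - 1) + 5^r.
Base case (r = 1): the formula gives 8 = 8 = c_1.
Inductive step: suppose the statement holds for some m ≥ 1, so c_m = 3·2^(m - 1) + 5^m.
Then c_{m+1} = 2·c_m + 3·5^m = 2·(3·2^(m - 1) + 5^m) + 3·5^m = 3·2^m + 5^(m + 1) = 3·2^((m+1) - 1) + 5^(m+1),
which is the claimed formula at r = m+1.
By the principle of mathematical induction, the result holds for all r ≥ 1.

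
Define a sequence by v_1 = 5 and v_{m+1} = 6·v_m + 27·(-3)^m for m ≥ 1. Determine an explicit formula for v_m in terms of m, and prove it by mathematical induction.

v_m = (-3)^(m + 1) - 4·6^(m - 1)

Computing the first terms: v_1 = 5, v_2 = -51, v_3 = -63. This suggests v_m = (-3)^(m + 1) - 4·6^(m - 1).
Base case (m = 1): the formula gives 5 = 5 = v_1.
Inductive step: suppose the statement holds for some k ≥ 1, so v_k = (-3)^(k + 1) - 4·6^(k - 1).
Then v_{k+1} = 6·v_k + 27·(-3)^k = 6·((-3)^(k + 1) - 4·6^(k - 1)) + 27·(-3)^k = (-3)^(k + 2) - 4·6^k = (-3)^((k+1) + 1) - 4·6^((k+1) - 1),
which is the claimed formula at m = k+1.
Hence, by induction on m, the claim holds for every m ≥ 1.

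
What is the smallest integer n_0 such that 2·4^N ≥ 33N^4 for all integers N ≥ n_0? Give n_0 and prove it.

At N = 8: 131072 < 135168, so the inequality fails and n_0 ≥ 9. We prove 2·4^N ≥ 33N^4 for all N ≥ 9.
For the base case N = 9: 2·4^N = 524288 and 33N^4 = 216513, so 524288 ≥ 216513.
Suppose the result is true for N = i, so 2·4^i ≥ 33i^4.
Then 2·4^(i + 1) = 4·(2·4^i) ≥ 4·(33i^4).
Also, for i ≥ 9 we have 4·(33i^4) ≥ 33(i+1)^4, since 4 ≥ (1 + 1/i)^4 for all i ≥ 9.
Combining, 2·4^(i + 1) ≥ 33(i+1)^4.
Hence, by induction on N, the claim holds for every N ≥ 9.
Hence the smallest such n_0 is 9.

n_0 = 9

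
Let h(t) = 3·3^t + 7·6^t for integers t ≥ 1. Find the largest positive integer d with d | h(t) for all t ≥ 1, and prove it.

Computing the first values: h(1) = 51 and h(2) = 279; gcd(51, 279) = 3, so d ≤ 3.
We prove 3 | 3·3^t + 7·6^t for all t ≥ 1 by induction on t.
Base step (t = 1): h(1) = 51 = 3·(17), so 3 | h(1).
Suppose the result is true for t = k, i.e. 3 | h(k). Then
h(k+1) − 6·h(k) = (3·3^(k+1) + 7·6^(k+1)) − 6·(3·3^k + 7·6^k) = (3)·3^k·(3 − 6) = (-9)·3^k. Since 3 | h(k) by the inductive hypothesis, 3 | 6·h(k); and 3 | -9 since -9 = 3·-3. Therefore 3 | h(k+1).
Hence, by induction on t, the claim holds for every t ≥ 1.
Therefore the largest such d is 3.

d = 3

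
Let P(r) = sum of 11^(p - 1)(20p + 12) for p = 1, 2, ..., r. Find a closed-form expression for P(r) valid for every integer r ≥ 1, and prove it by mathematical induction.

We claim P(r) = 11^r(2r + 1) - 1 for all r ≥ 1.
For the base case r = 1: P(1) = 32, and the closed form gives 32. They agree.
Inductive step: suppose the statement holds for some p ≥ 1, so P(p) = 11^p(2p + 1) - 1.
Then P(p+1) = P(p) + (11^p(20p + 32)) = (11^p(2p + 1) - 1) + (11^p(20p + 32)).
Simplifying, P(p+1) = 22·11^p·p + 33·11^p - 1 = 11^(p+1)(2(p+1) + 1) - 1,
which is the closed form with r = p+1.
This completes the induction.

P(r) = 11^r(2r + 1) - 1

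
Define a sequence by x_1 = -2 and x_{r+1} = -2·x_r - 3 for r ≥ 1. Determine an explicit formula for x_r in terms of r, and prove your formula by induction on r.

Computing the first terms: x_1 = -2, x_2 = 1, x_3 = -5. This suggests x_r = -(-2)^(r - 1) - 1.
Base case (r = 1): the formula gives -2 = -2 = x_1.
Inductive step: suppose the statement holds for some k ≥ 1, so x_k = -(-2)^(k - 1) - 1.
Then x_{k+1} = -2·x_k - 3 = -2·(-(-2)^(k - 1) - 1) - 3 = -(-2)^k - 1 = -(-2)^((k+1) - 1) - 1,
which is the claimed formula at r = k+1.
This completes the induction.

x_r = -(-2)^(r - 1) - 1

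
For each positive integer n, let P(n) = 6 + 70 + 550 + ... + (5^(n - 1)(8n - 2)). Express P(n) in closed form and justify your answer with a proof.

We claim P(n) = 5^n(2n - 1) + 1 for all n ≥ 1.
For the base case n = 1: P(1) = 6, and the closed form gives 6. They agree.
Inductive step: suppose the statement holds for some k ≥ 1, so P(k) = 5^k(2k - 1) + 1.
Then P(k+1) = P(k) + (5^k(8k + 6)) = (5^k(2k - 1) + 1) + (5^k(8k + 6)).
Simplifying, P(k+1) = 10·5^k·k + 5·5^k + 1 = 5^(k+1)(2(k+1) - 1) + 1,
which is the closed form with n = k+1.
By the principle of mathematical induction, the result holds for all n ≥ 1.

P(n) = 5^n(2n - 1) + 1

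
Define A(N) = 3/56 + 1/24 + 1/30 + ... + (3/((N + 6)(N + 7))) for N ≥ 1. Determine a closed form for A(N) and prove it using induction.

We claim A(N) = 3N/(7(N + 7)) for all N ≥ 1.
Base step (N = 1): A(1) = 3/56, and the closed form gives 3/56. They agree.
Inductive step: assume the claim holds for N = p, so A(p) = 3p/(7(p + 7)).
Then A(p+1) = A(p) + (3/((p + 7)(p + 8))) = (3p/(7(p + 7))) + (3/((p + 7)(p + 8))).
Simplifying, A(p+1) = 3(p + 1)/(7(p + 8)) = 3(p+1)/(7((p+1) + 7)),
which is the closed form with N = p+1.
By induction, the statement is established for all N ≥ 1.

A(N) = 3N/(7(N + 7))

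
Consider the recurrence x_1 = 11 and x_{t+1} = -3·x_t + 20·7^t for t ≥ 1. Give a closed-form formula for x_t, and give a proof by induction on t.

Computing the first terms: x_1 = 11, x_2 = 107, x_3 = 659. This suggests x_t = (-3)^t + 2·7^t.
When t = 1: the formula gives 11 = 11 = x_1.
For the inductive step, assume it holds for an arbitrary j ≥ 1, so x_j = (-3)^j + 2·7^j.
Then x_{j+1} = -3·x_j + 20·7^j = -3·((-3)^j + 2·7^j) + 20·7^j = (-3)^(j + 1) + 2·7^(j + 1),
which is the claimed formula at t = j+1.
This completes the induction.

x_t = (-3)^t + 2·7^t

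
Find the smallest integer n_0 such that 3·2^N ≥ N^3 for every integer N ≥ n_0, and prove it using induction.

At N = 6: 192 < 216, so the inequality fails and n_0 ≥ 7. We prove 3·2^N ≥ N^3 for all N ≥ 7.
Base step (N = 7): 3·2^N = 384 and N^3 = 343, so 384 ≥ 343.
Inductive step: assume the claim holds for N = i, so 3·2^i ≥ i^3.
Then 3·2^(i + 1) = 2·(3·2^i) ≥ 2·(i^3).
Also, for i ≥ 7 we have 2·(i^3) ≥ (i+1)^3, since 2 ≥ (1 + 1/i)^3 for all i ≥ 7.
Combining, 3·2^(i + 1) ≥ (i+1)^3.
By the principle of mathematical induction, the result holds for all N ≥ 7.
Hence the smallest such n_0 is 7.

n_0 = 7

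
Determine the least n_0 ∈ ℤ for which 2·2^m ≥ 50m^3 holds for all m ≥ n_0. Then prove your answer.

At m = 16: 131072 < 204800, so the inequality fails and n_0 ≥ 17. We prove 2·2^m ≥ 50m^3 for all m ≥ 17.
Base step (m = 17): 2·2^m = 262144 and 50m^3 = 245650, so 262144 ≥ 245650.
Inductive step: suppose the statement holds for some i ≥ 17, so 2·2^i ≥ 50i^3.
Then 2·2^(i + 1) = 2·(2·2^i) ≥ 2·(50i^3).
Also, for i ≥ 17 we have 2·(50i^3) ≥ 50(i+1)^3, since 2 ≥ (1 + 1/i)^3 for all i ≥ 17.
Combining, 2·2^(i + 1) ≥ 50(i+1)^3.
Hence, by induction on m, the claim holds for every m ≥ 17.
Hence the smallest such n_0 is 17.

n_0 = 17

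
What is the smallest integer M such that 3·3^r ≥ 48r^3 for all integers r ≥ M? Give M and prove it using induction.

At r = 8: 19683 < 24576, so the inequality fails and M ≥ 9. We prove 3·3^r ≥ 48r^3 for all r ≥ 9.
Base case (r = 9): 3·3^r = 59049 and 48r^3 = 34992, so 59049 ≥ 34992.
Inductive step: assume the claim holds for r = m, so 3·3^m ≥ 48m^3.
Then 3·3^(m + 1) = 3·(3·3^m) ≥ 3·(48m^3).
Also, for m ≥ 9 we have 3·(48m^3) ≥ 48(m+1)^3, since 3 ≥ (1 + 1/m)^3 for all m ≥ 9.
Combining, 3·3^(m + 1) ≥ 48(m+1)^3.
This completes the induction.
Hence the smallest such M is 9.

M = 9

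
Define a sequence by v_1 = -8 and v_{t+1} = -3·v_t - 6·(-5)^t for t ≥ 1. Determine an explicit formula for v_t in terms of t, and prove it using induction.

v_t = 7(-3)^(t - 1) + 3(-5)^t

Computing the first terms: v_1 = -8, v_2 = 54, v_3 = -312. This suggests v_t = 7(-3)^(t - 1) + 3(-5)^t.
For the base case t = 1: the formula gives -8 = -8 = v_1.
Inductive step: suppose the statement holds for some p ≥ 1, so v_p = 7(-3)^(p - 1) + 3(-5)^p.
Then v_{p+1} = -3·v_p - 6·(-5)^p = -3·(7(-3)^(p - 1) + 3(-5)^p) - 6·(-5)^p = 7(-3)^p + 3(-5)^(p + 1) = 7(-3)^((p+1) - 1) + 3(-5)^(p+1),
which is the claimed formula at t = p+1.
By the principle of mathematical induction, the result holds for all t ≥ 1.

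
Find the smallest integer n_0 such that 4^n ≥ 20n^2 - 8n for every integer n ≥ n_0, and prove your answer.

At n = 4: 256 < 288, so the inequality fails and n_0 ≥ 5. We prove 4^n ≥ 20n^2 - 8n for all n ≥ 5.
Base step (n = 5): 4^n = 1024 and 20n^2 - 8n = 460, so 1024 ≥ 460.
Suppose the result is true for n = m, so 4^m ≥ 20m^2 - 8m.
Then 4^(m + 1) = 4·(4^m) ≥ 4·(20m^2 - 8m).
Also, for m ≥ 5 we have 4·(20m^2 - 8m) ≥ 20(m+1)^2 - 8(m+1), since 4·(20m^2 - 8m) − (20(m+1)^2 - 8(m+1)) = 60m^2 - 64m - 12, which is nonnegative for all m ≥ 5.
Combining, 4^(m + 1) ≥ 20(m+1)^2 - 8(m+1).
By induction, the statement is established for all n ≥ 5.
Hence the smallest such n_0 is 5.

n_0 = 5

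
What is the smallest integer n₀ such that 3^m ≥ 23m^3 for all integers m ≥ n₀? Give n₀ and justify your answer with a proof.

n₀ = 9

At m = 8: 6561 < 11776, so the inequality fails and n₀ ≥ 9. We prove 3^m ≥ 23m^3 for all m ≥ 9.
Base case (m = 9): 3^m = 19683 and 23m^3 = 16767, so 19683 ≥ 16767.
Inductive step: suppose the statement holds for some r ≥ 9, so 3^r ≥ 23r^3.
Then 3^(r + 1) = 3·(3^r) ≥ 3·(23r^3).
Also, for r ≥ 9 we have 3·(23r^3) ≥ 23(r+1)^3, since 3 ≥ (1 + 1/r)^3 for all r ≥ 9.
Combining, 3^(r + 1) ≥ 23(r+1)^3.
Hence, by induction on m, the claim holds for every m ≥ 9.
Hence the smallest such n₀ is 9.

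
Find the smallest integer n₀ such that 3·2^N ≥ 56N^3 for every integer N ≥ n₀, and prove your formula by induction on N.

At N = 16: 196608 < 229376, so the inequality fails and n₀ ≥ 17. We prove 3·2^N ≥ 56N^3 for all N ≥ 17.
For the base case N = 17: 3·2^N = 393216 and 56N^3 = 275128, so 393216 ≥ 275128.
For the inductive step, assume it holds for an arbitrary m ≥ 17, so 3·2^m ≥ 56m^3.
Then 3·2^(m + 1) = 2·(3·2^m) ≥ 2·(56m^3).
Also, for m ≥ 17 we have 2·(56m^3) ≥ 56(m+1)^3, since 2 ≥ (1 + 1/m)^3 for all m ≥ 17.
Combining, 3·2^(m + 1) ≥ 56(m+1)^3.
By induction, the statement is established for all N ≥ 17.
Hence the smallest such n₀ is 17.

n₀ = 17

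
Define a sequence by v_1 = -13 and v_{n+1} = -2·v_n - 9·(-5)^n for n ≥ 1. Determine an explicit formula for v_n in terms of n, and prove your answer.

Computing the first terms: v_1 = -13, v_2 = 71, v_3 = -367. This suggests v_n = -(-2)^n + 3(-5)^n.
Base step (n = 1): the formula gives -13 = -13 = v_1.
Inductive step: assume the claim holds for n = i, so v_i = -(-2)^i + 3(-5)^i.
Then v_{i+1} = -2·v_i - 9·(-5)^i = -2·(-(-2)^i + 3(-5)^i) - 9·(-5)^i = -(-2)^(i + 1) + 3(-5)^(i + 1),
which is the claimed formula at n = i+1.
By induction, the statement is established for all n ≥ 1.

v_n = -(-2)^n + 3(-5)^n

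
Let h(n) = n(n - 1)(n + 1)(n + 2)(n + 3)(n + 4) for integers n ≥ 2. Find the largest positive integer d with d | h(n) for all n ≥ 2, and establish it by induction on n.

d = 720

Computing the first values: h(2) = 720 and h(3) = 5040; gcd(720, 5040) = 720, so d ≤ 720.
We prove 720 | n(n - 1)(n + 1)(n + 2)(n + 3)(n + 4) for all n ≥ 2 by induction on n.
Base step (n = 2): h(2) = 720 = 720·(1), so 720 | h(2).
For the inductive step, assume it holds for an arbitrary j ≥ 2, i.e. 720 | h(j). Then
h(j+1) − h(j) = j·(j+1)·(j+2)·(j+3)·(j+4)·(j+5) − (j-1)·j·(j+1)·(j+2)·(j+3)·(j+4) = j·(j+1)·(j+2)·(j+3)·(j+4)·[(j+5) − (j-1)] = 6·j·(j+1)·(j+2)·(j+3)·(j+4). The product of 5 consecutive integers is divisible by (5)! = 120, so h(j+1) − h(j) is divisible by 6·120 = 720. By the inductive hypothesis 720 | h(j), hence 720 | h(j+1).
By induction, the statement is established for all n ≥ 2.
Therefore the largest such d is 720.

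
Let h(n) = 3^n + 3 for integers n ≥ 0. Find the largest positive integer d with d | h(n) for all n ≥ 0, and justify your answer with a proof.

Computing the first values: h(0) = 4 and h(1) = 6; gcd(4, 6) = 2, so d ≤ 2.
We prove 2 | 3^n + 3 for all n ≥ 0 by induction on n.
When n = 0: h(0) = 4 = 2·(2), so 2 | h(0).
Suppose the result is true for n = m, i.e. 2 | h(m). Then
h(m+1) = 3^(m+1) + 3 = 3·(3^m + 3) - 6 = 3·h(m) - 6. The first term is divisible by 2 by the inductive hypothesis, and -6 is divisible by 2. Hence 2 | h(m+1).
By induction, the statement is established for all n ≥ 0.
Therefore the largest such d is 2.

d = 2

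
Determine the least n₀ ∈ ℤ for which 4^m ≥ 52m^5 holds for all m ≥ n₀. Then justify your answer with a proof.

At m = 11: 4194304 < 8374652, so the inequality fails and n₀ ≥ 12. We prove 4^m ≥ 52m^5 for all m ≥ 12.
For the base case m = 12: 4^m = 16777216 and 52m^5 = 12939264, so 16777216 ≥ 12939264.
Suppose the result is true for m = i, so 4^i ≥ 52i^5.
Then 4^(i + 1) = 4·(4^i) ≥ 4·(52i^5).
Also, for i ≥ 12 we have 4·(52i^5) ≥ 52(i+1)^5, since 4 ≥ (1 + 1/i)^5 for all i ≥ 12.
Combining, 4^(i + 1) ≥ 52(i+1)^5.
By the principle of mathematical induction, the result holds for all m ≥ 12.
Hence the smallest such n₀ is 12.

n₀ = 12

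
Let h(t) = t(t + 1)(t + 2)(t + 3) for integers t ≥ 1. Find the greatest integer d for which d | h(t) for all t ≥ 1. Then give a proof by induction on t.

Computing the first values: h(1) = 24 and h(2) = 120; gcd(24, 120) = 24, so d ≤ 24.
We prove 24 | t(t + 1)(t + 2)(t + 3) for all t ≥ 1 by induction on t.
For the base case t = 1: h(1) = 24 = 24·(1), so 24 | h(1).
Inductive step: assume the claim holds for t = k, i.e. 24 | h(k). Then
h(k+1) − h(k) = (k+1)·(k+2)·(k+3)·(k+4) − k·(k+1)·(k+2)·(k+3) = (k+1)·(k+2)·(k+3)·[(k+4) − k] = 4·(k+1)·(k+2)·(k+3). The product of 3 consecutive integers is divisible by (3)! = 6, so h(k+1) − h(k) is divisible by 4·6 = 24. By the inductive hypothesis 24 | h(k), hence 24 | h(k+1).
Hence, by induction on t, the claim holds for every t ≥ 1.
Therefore the largest such d is 24.

d = 24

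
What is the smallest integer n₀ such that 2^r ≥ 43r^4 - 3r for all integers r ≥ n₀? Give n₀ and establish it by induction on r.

n₀ = 24

At r = 23: 8388608 < 12033094, so the inequality fails and n₀ ≥ 24. We prove 2^r ≥ 43r^4 - 3r for all r ≥ 24.
When r = 24: 2^r = 16777216 and 43r^4 - 3r = 14266296, so 16777216 ≥ 14266296.
Inductive step: assume the claim holds for r = j, so 2^j ≥ 43j^4 - 3j.
Then 2^(j + 1) = 2·(2^j) ≥ 2·(43j^4 - 3j).
Also, for j ≥ 24 we have 2·(43j^4 - 3j) ≥ 43(j+1)^4 - 3(j+1), since 2·(43j^4 - 3j) − (43(j+1)^4 - 3(j+1)) = 43j^4 - 172j^3 - 258j^2 - 175j - 40, which is nonnegative for all j ≥ 24.
Combining, 2^(j + 1) ≥ 43(j+1)^4 - 3(j+1).
This completes the induction.
Hence the smallest such n₀ is 24.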